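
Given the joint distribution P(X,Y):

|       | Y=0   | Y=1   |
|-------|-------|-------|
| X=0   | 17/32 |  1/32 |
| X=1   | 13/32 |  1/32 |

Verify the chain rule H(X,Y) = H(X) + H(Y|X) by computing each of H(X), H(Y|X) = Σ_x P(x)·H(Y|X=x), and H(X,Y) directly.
H(X) = 0.9887 bits, H(Y|X) = 0.3365 bits, H(X,Y) = 1.3252 bits

Marginal of X (row sums):
  P(X=0) = 17/32 + 1/32 = 9/16
  P(X=1) = 13/32 + 1/32 = 7/16
H(X) = -[(9/16)·log₂(9/16) + (7/16)·log₂(7/16)]
  = 0.46692 + 0.52178 = 0.9887 bits

H(Y|X) = Σ_x P(x)·H(Y|X=x):
  X=0: P(X=0) = 9/16, P(Y|X=0) = (17/18, 1/18) → H(Y|X=0) = 0.30954
  X=1: P(X=1) = 7/16, P(Y|X=1) = (13/14, 1/14) → H(Y|X=1) = 0.37123
H(Y|X) = (9/16)·0.30954 + (7/16)·0.37123 = 0.3365 bits

H(X,Y) = -Σ_{x,y} P(x,y) log₂ P(x,y). Per-cell terms -P(x,y)·log₂P(x,y):
  X=0: 0.48479, 0.15625
  X=1: 0.52795, 0.15625
Sum of the 4 terms: H(X,Y) = 1.3252 bits

Chain rule check:
  H(X) + H(Y|X) = 0.9887 + 0.3365 = 1.3252 bits
  H(X,Y) = 1.3252 bits
✓ Chain rule verified.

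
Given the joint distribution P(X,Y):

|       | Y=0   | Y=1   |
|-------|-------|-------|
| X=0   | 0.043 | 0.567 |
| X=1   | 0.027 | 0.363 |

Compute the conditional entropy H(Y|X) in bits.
0.3659 bits

H(Y|X) = H(X,Y) - H(X)

H(X,Y) = -Σ_{x,y} P(x,y) log₂ P(x,y). Per-cell terms -P(x,y)·log₂P(x,y):
  X=0: 0.1952, 0.4641
  X=1: 0.1407, 0.5307
Sum of the 4 terms: H(X,Y) = 1.3307 bits

Marginal of X (row sums):
  P(X=0) = 0.043 + 0.567 = 0.610
  P(X=1) = 0.027 + 0.363 = 0.390
H(X) = -[0.610·log₂(0.610) + 0.390·log₂(0.390)]
  = 0.4350 + 0.5298 = 0.9648 bits

H(Y|X) = H(X,Y) - H(X) = 1.3307 - 0.9648 = 0.3659 bits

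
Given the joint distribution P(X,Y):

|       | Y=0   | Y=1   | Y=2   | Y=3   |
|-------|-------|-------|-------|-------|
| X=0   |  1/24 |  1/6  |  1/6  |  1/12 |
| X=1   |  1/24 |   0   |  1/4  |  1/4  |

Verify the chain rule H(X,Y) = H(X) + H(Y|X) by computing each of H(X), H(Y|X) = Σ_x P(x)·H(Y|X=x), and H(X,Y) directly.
H(X) = 0.9950 bits, H(Y|X) = 1.5475 bits, H(X,Y) = 2.5425 bits

Marginal of X (row sums):
  P(X=0) = 1/24 + 1/6 + 1/6 + 1/12 = 11/24
  P(X=1) = 1/24 + 0 + 1/4 + 1/4 = 13/24
H(X) = -[(11/24)·log₂(11/24) + (13/24)·log₂(13/24)]
  = 0.51587 + 0.47912 = 0.9950 bits

H(Y|X) = Σ_x P(x)·H(Y|X=x):
  X=0: P(X=0) = 11/24, P(Y|X=0) = (1/11, 4/11, 4/11, 2/11) → H(Y|X=0) = 1.82307
  X=1: P(X=1) = 13/24, P(Y|X=1) = (1/13, 0, 6/13, 6/13) → H(Y|X=1) = 1.31432
H(Y|X) = (11/24)·1.82307 + (13/24)·1.31432 = 1.5475 bits

H(X,Y) = -Σ_{x,y} P(x,y) log₂ P(x,y). Per-cell terms -P(x,y)·log₂P(x,y):
  X=0: 0.19104, 0.43083, 0.43083, 0.29875
  X=1: 0.19104, 0.00000, 0.50000, 0.50000
  (cells with P = 0 contribute 0)
Sum of the 8 terms: H(X,Y) = 2.5425 bits

Chain rule check:
  H(X) + H(Y|X) = 0.9950 + 1.5475 = 2.5425 bits
  H(X,Y) = 2.5425 bits
✓ Chain rule verified.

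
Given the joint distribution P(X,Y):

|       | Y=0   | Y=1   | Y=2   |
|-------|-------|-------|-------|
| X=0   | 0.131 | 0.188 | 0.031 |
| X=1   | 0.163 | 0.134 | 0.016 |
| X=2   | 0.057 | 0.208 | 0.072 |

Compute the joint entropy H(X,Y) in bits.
2.8835 bits

H(X,Y) = -Σ_{x,y} P(x,y) log₂ P(x,y). Per-cell terms -P(x,y)·log₂P(x,y):
  X=0: 0.384139, 0.453305, 0.155359
  X=1: 0.426580, 0.388559, 0.095453
  X=2: 0.235575, 0.471192, 0.273302
Sum of the 9 terms: H(X,Y) = 2.8835 bits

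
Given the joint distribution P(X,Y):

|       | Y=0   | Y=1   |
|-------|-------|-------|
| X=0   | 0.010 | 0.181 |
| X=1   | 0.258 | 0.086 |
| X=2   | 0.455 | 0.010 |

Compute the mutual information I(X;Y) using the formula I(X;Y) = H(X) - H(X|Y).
0.4460 bits

I(X;Y) = H(X) - H(X|Y)

Marginal of X (row sums):
  P(X=0) = 0.010 + 0.181 = 0.191
  P(X=1) = 0.258 + 0.086 = 0.344
  P(X=2) = 0.455 + 0.010 = 0.465
H(X) = -[0.191·log₂(0.191) + 0.344·log₂(0.344) + 0.465·log₂(0.465)]
  = 0.4562 + 0.5296 + 0.5137 = 1.4995 bits

Marginal of Y (column sums):
  P(Y=0) = 0.010 + 0.258 + 0.455 = 0.723
  P(Y=1) = 0.181 + 0.086 + 0.010 = 0.277
H(X|Y) = Σ_y P(y)·H(X|Y=y):
  Y=0: P(Y=0) = 0.723, P(X|Y=0) = (10/723, 86/241, 455/723) → H(X|Y=0) = 1.0364
  Y=1: P(Y=1) = 0.277, P(X|Y=1) = (181/277, 86/277, 10/277) → H(X|Y=1) = 1.0980
H(X|Y) = 0.723·1.0364 + 0.277·1.0980 = 1.0535 bits

I(X;Y) = H(X) - H(X|Y) = 1.4995 - 1.0535 = 0.4460 bits

Cross-check via I(X;Y) = H(X) + H(Y) - H(X,Y): computing H(Y) from the column sums and H(X,Y) from the 6 cells in the same way gives H(Y) = 0.8513 bits and H(X,Y) = 1.9048 bits, so
I(X;Y) = 1.4995 + 0.8513 - 1.9048 = 0.4460 bits ✓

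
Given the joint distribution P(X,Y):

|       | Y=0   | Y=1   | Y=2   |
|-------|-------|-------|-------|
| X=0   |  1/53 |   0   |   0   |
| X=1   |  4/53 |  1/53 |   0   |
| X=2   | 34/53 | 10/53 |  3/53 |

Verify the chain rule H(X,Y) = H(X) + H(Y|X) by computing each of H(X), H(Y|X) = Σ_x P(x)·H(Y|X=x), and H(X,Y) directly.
H(X) = 0.5831 bits, H(Y|X) = 1.0137 bits, H(X,Y) = 1.5968 bits

Marginal of X (row sums):
  P(X=0) = 1/53 + 0 + 0 = 1/53
  P(X=1) = 4/53 + 1/53 + 0 = 5/53
  P(X=2) = 34/53 + 10/53 + 3/53 = 47/53
H(X) = -[(1/53)·log₂(1/53) + (5/53)·log₂(5/53) + (47/53)·log₂(47/53)]
  = 0.10807 + 0.32132 + 0.15371 = 0.5831 bits

H(Y|X) = Σ_x P(x)·H(Y|X=x):
  X=0: P(X=0) = 1/53, P(Y|X=0) = (1, 0, 0) → H(Y|X=0) = 0.00000
  X=1: P(X=1) = 5/53, P(Y|X=1) = (4/5, 1/5, 0) → H(Y|X=1) = 0.72193
  X=2: P(X=2) = 47/53, P(Y|X=2) = (34/47, 10/47, 3/47) → H(Y|X=2) = 1.06634
H(Y|X) = (1/53)·0.00000 + (5/53)·0.72193 + (47/53)·1.06634 = 1.0137 bits

H(X,Y) = -Σ_{x,y} P(x,y) log₂ P(x,y). Per-cell terms -P(x,y)·log₂P(x,y):
  X=0: 0.10807, 0.00000, 0.00000
  X=1: 0.28135, 0.10807, 0.00000
  X=2: 0.41086, 0.45396, 0.23451
  (cells with P = 0 contribute 0)
Sum of the 9 terms: H(X,Y) = 1.5968 bits

Chain rule check:
  H(X) + H(Y|X) = 0.5831 + 1.0137 = 1.5968 bits
  H(X,Y) = 1.5968 bits
✓ Chain rule verified.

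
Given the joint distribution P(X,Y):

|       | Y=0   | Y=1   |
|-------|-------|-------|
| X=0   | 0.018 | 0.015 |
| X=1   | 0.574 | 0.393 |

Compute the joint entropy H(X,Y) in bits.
1.1844 bits

H(X,Y) = -Σ_{x,y} P(x,y) log₂ P(x,y). Per-cell terms -P(x,y)·log₂P(x,y):
  X=0: 0.1043, 0.0909
  X=1: 0.4597, 0.5295
Sum of the 4 terms: H(X,Y) = 1.1844 bits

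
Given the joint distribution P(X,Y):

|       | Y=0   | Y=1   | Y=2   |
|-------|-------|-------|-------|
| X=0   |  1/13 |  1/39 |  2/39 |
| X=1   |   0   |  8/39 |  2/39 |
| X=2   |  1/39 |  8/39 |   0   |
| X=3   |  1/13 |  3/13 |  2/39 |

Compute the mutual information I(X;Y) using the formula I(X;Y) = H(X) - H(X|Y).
0.2625 bits

I(X;Y) = H(X) - H(X|Y)

Marginal of X (row sums):
  P(X=0) = 1/13 + 1/39 + 2/39 = 2/13
  P(X=1) = 0 + 8/39 + 2/39 = 10/39
  P(X=2) = 1/39 + 8/39 + 0 = 3/13
  P(X=3) = 1/13 + 3/13 + 2/39 = 14/39
H(X) = -[(2/13)·log₂(2/13) + (10/39)·log₂(10/39) + (3/13)·log₂(3/13) + (14/39)·log₂(14/39)]
  = 0.41545 + 0.50345 + 0.48819 + 0.53058 = 1.9377 bits

Marginal of Y (column sums):
  P(Y=0) = 1/13 + 0 + 1/39 + 1/13 = 7/39
  P(Y=1) = 1/39 + 8/39 + 8/39 + 3/13 = 2/3
  P(Y=2) = 2/39 + 2/39 + 0 + 2/39 = 2/13
H(X|Y) = Σ_y P(y)·H(X|Y=y):
  Y=0: P(Y=0) = 7/39, P(X|Y=0) = (3/7, 0, 1/7, 3/7) → H(X|Y=0) = 1.44882
  Y=1: P(Y=1) = 2/3, P(X|Y=1) = (1/26, 4/13, 4/13, 9/26) → H(X|Y=1) = 1.75700
  Y=2: P(Y=2) = 2/13, P(X|Y=2) = (1/3, 1/3, 0, 1/3) → H(X|Y=2) = 1.58496
H(X|Y) = (7/39)·1.44882 + (2/3)·1.75700 + (2/13)·1.58496 = 1.6752 bits

I(X;Y) = H(X) - H(X|Y) = 1.9377 - 1.6752 = 0.2625 bits

Cross-check via I(X;Y) = H(X) + H(Y) - H(X,Y): computing H(Y) from the column sums and H(X,Y) from the 12 cells in the same way gives H(Y) = 1.2502 bits and H(X,Y) = 2.9254 bits, so
I(X;Y) = 1.9377 + 1.2502 - 2.9254 = 0.2625 bits ✓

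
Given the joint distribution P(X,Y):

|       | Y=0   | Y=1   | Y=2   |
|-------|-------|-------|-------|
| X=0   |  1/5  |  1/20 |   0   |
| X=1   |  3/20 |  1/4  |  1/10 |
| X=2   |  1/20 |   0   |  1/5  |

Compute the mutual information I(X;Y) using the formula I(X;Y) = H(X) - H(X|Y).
0.4672 bits

I(X;Y) = H(X) - H(X|Y)

Marginal of X (row sums):
  P(X=0) = 1/5 + 1/20 + 0 = 1/4
  P(X=1) = 3/20 + 1/4 + 1/10 = 1/2
  P(X=2) = 1/20 + 0 + 1/5 = 1/4
H(X) = -[(1/4)·log₂(1/4) + (1/2)·log₂(1/2) + (1/4)·log₂(1/4)]
  = 0.500000 + 0.500000 + 0.500000 = 1.500000 bits

Marginal of Y (column sums):
  P(Y=0) = 1/5 + 3/20 + 1/20 = 2/5
  P(Y=1) = 1/20 + 1/4 + 0 = 3/10
  P(Y=2) = 0 + 1/10 + 1/5 = 3/10
H(X|Y) = Σ_y P(y)·H(X|Y=y):
  Y=0: P(Y=0) = 2/5, P(X|Y=0) = (1/2, 3/8, 1/8) → H(X|Y=0) = 1.405639
  Y=1: P(Y=1) = 3/10, P(X|Y=1) = (1/6, 5/6, 0) → H(X|Y=1) = 0.650022
  Y=2: P(Y=2) = 3/10, P(X|Y=2) = (0, 1/3, 2/3) → H(X|Y=2) = 0.918296
H(X|Y) = (2/5)·1.405639 + (3/10)·0.650022 + (3/10)·0.918296 = 1.032751 bits

I(X;Y) = H(X) - H(X|Y) = 1.500000 - 1.032751 = 0.4672 bits

Cross-check via I(X;Y) = H(X) + H(Y) - H(X,Y): computing H(Y) from the column sums and H(X,Y) from the 9 cells in the same way gives H(Y) = 1.570951 bits and H(X,Y) = 2.603702 bits, so
I(X;Y) = 1.500000 + 1.570951 - 2.603702 = 0.4672 bits ✓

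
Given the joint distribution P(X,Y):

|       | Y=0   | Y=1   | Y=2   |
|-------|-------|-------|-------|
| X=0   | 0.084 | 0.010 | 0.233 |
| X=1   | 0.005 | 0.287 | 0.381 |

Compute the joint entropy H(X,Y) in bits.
1.9418 bits

H(X,Y) = -Σ_{x,y} P(x,y) log₂ P(x,y). Per-cell terms -P(x,y)·log₂P(x,y):
  X=0: 0.3002, 0.0664, 0.4897
  X=1: 0.0382, 0.5169, 0.5304
Sum of the 6 terms: H(X,Y) = 1.9418 bits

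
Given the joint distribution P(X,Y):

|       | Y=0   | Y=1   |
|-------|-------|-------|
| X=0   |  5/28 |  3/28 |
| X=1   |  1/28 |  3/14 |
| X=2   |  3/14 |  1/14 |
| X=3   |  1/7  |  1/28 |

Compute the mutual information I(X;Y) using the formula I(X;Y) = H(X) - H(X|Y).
0.2039 bits

I(X;Y) = H(X) - H(X|Y)

Marginal of X (row sums):
  P(X=0) = 5/28 + 3/28 = 2/7
  P(X=1) = 1/28 + 3/14 = 1/4
  P(X=2) = 3/14 + 1/14 = 2/7
  P(X=3) = 1/7 + 1/28 = 5/28
H(X) = -[(2/7)·log₂(2/7) + (1/4)·log₂(1/4) + (2/7)·log₂(2/7) + (5/28)·log₂(5/28)]
  = 0.5164 + 0.5000 + 0.5164 + 0.4438 = 1.9766 bits

Marginal of Y (column sums):
  P(Y=0) = 5/28 + 1/28 + 3/14 + 1/7 = 4/7
  P(Y=1) = 3/28 + 3/14 + 1/14 + 1/28 = 3/7
H(X|Y) = Σ_y P(y)·H(X|Y=y):
  Y=0: P(Y=0) = 4/7, P(X|Y=0) = (5/16, 1/16, 3/8, 1/4) → H(X|Y=0) = 1.8050
  Y=1: P(Y=1) = 3/7, P(X|Y=1) = (1/4, 1/2, 1/6, 1/12) → H(X|Y=1) = 1.7296
H(X|Y) = (4/7)·1.8050 + (3/7)·1.7296 = 1.7727 bits

I(X;Y) = H(X) - H(X|Y) = 1.9766 - 1.7727 = 0.2039 bits

Cross-check via I(X;Y) = H(X) + H(Y) - H(X,Y): computing H(Y) from the column sums and H(X,Y) from the 8 cells in the same way gives H(Y) = 0.9852 bits and H(X,Y) = 2.7579 bits, so
I(X;Y) = 1.9766 + 0.9852 - 2.7579 = 0.2039 bits ✓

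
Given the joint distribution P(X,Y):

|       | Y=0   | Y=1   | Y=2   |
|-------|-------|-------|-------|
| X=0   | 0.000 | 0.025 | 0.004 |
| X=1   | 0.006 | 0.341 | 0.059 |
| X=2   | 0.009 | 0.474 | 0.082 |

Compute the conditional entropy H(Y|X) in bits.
0.7055 bits

H(Y|X) = H(X,Y) - H(X)

H(X,Y) = -Σ_{x,y} P(x,y) log₂ P(x,y). Per-cell terms -P(x,y)·log₂P(x,y):
  X=0: 0.0000000, 0.1330482, 0.0318631
  X=1: 0.0442849, 0.5292853, 0.2409053
  X=2: 0.0611627, 0.5105175, 0.2958750
  (cells with P = 0 contribute 0)
Sum of the 9 terms: H(X,Y) = 1.846942 bits

Marginal of X (row sums):
  P(X=0) = 0.000 + 0.025 + 0.004 = 0.029
  P(X=1) = 0.006 + 0.341 + 0.059 = 0.406
  P(X=2) = 0.009 + 0.474 + 0.082 = 0.565
H(X) = -[0.029·log₂(0.029) + 0.406·log₂(0.406) + 0.565·log₂(0.565)]
  = 0.1481263 + 0.5279820 + 0.4653776 = 1.141486 bits

H(Y|X) = H(X,Y) - H(X) = 1.846942 - 1.141486 = 0.7055 bits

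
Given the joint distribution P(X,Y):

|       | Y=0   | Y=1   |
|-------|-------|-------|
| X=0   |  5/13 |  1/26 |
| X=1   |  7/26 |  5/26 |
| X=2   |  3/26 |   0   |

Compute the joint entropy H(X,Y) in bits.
2.0375 bits

H(X,Y) = -Σ_{x,y} P(x,y) log₂ P(x,y). Per-cell terms -P(x,y)·log₂P(x,y):
  X=0: 0.530197, 0.180786
  X=1: 0.509677, 0.457406
  X=2: 0.359478, 0.000000
  (cells with P = 0 contribute 0)
Sum of the 6 terms: H(X,Y) = 2.0375 bits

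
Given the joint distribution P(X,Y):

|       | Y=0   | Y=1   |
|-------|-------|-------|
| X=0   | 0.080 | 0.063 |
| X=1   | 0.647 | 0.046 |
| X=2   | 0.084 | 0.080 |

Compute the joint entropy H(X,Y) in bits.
1.7452 bits

H(X,Y) = -Σ_{x,y} P(x,y) log₂ P(x,y). Per-cell terms -P(x,y)·log₂P(x,y):
  X=0: 0.2915, 0.2513
  X=1: 0.4064, 0.2043
  X=2: 0.3002, 0.2915
Sum of the 6 terms: H(X,Y) = 1.7452 bits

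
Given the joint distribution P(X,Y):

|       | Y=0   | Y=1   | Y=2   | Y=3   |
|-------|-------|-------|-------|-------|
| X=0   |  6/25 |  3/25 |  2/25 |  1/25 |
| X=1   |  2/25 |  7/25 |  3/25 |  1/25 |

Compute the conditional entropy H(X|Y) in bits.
0.8863 bits

H(X|Y) = H(X,Y) - H(Y)

H(X,Y) = -Σ_{x,y} P(x,y) log₂ P(x,y). Per-cell terms -P(x,y)·log₂P(x,y):
  X=0: 0.49413, 0.36707, 0.29151, 0.18575
  X=1: 0.29151, 0.51422, 0.36707, 0.18575
Sum of the 8 terms: H(X,Y) = 2.6970 bits

Marginal of Y (column sums):
  P(Y=0) = 6/25 + 2/25 = 8/25
  P(Y=1) = 3/25 + 7/25 = 2/5
  P(Y=2) = 2/25 + 3/25 = 1/5
  P(Y=3) = 1/25 + 1/25 = 2/25
H(Y) = -[(8/25)·log₂(8/25) + (2/5)·log₂(2/5) + (1/5)·log₂(1/5) + (2/25)·log₂(2/25)]
  = 0.52603 + 0.52877 + 0.46439 + 0.29151 = 1.8107 bits

H(X|Y) = H(X,Y) - H(Y) = 2.6970 - 1.8107 = 0.8863 bits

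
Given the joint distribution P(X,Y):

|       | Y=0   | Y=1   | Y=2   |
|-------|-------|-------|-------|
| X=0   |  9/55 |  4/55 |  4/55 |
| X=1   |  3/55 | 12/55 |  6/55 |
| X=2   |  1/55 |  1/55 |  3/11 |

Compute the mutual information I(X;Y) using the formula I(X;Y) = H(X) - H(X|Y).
0.3544 bits

I(X;Y) = H(X) - H(X|Y)

Marginal of X (row sums):
  P(X=0) = 9/55 + 4/55 + 4/55 = 17/55
  P(X=1) = 3/55 + 12/55 + 6/55 = 21/55
  P(X=2) = 1/55 + 1/55 + 3/11 = 17/55
H(X) = -[(17/55)·log₂(17/55) + (21/55)·log₂(21/55) + (17/55)·log₂(17/55)]
  = 0.52357 + 0.53036 + 0.52357 = 1.5775 bits

Marginal of Y (column sums):
  P(Y=0) = 9/55 + 3/55 + 1/55 = 13/55
  P(Y=1) = 4/55 + 12/55 + 1/55 = 17/55
  P(Y=2) = 4/55 + 6/55 + 3/11 = 5/11
H(X|Y) = Σ_y P(y)·H(X|Y=y):
  Y=0: P(Y=0) = 13/55, P(X|Y=0) = (9/13, 3/13, 1/13) → H(X|Y=0) = 1.14012
  Y=1: P(Y=1) = 17/55, P(X|Y=1) = (4/17, 12/17, 1/17) → H(X|Y=1) = 1.08631
  Y=2: P(Y=2) = 5/11, P(X|Y=2) = (4/25, 6/25, 3/5) → H(X|Y=2) = 1.35933
H(X|Y) = (13/55)·1.14012 + (17/55)·1.08631 + (5/11)·1.35933 = 1.2231 bits

I(X;Y) = H(X) - H(X|Y) = 1.5775 - 1.2231 = 0.3544 bits

Cross-check via I(X;Y) = H(X) + H(Y) - H(X,Y): computing H(Y) from the column sums and H(X,Y) from the 9 cells in the same way gives H(Y) = 1.5325 bits and H(X,Y) = 2.7556 bits, so
I(X;Y) = 1.5775 + 1.5325 - 2.7556 = 0.3544 bits ✓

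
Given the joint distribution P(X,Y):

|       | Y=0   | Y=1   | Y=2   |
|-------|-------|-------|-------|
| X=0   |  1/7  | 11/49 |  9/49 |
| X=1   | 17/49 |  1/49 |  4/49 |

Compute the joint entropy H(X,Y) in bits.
2.2735 bits

H(X,Y) = -Σ_{x,y} P(x,y) log₂ P(x,y). Per-cell terms -P(x,y)·log₂P(x,y):
  X=0: 0.4011, 0.4838, 0.4490
  X=1: 0.5299, 0.1146, 0.2951
Sum of the 6 terms: H(X,Y) = 2.2735 bits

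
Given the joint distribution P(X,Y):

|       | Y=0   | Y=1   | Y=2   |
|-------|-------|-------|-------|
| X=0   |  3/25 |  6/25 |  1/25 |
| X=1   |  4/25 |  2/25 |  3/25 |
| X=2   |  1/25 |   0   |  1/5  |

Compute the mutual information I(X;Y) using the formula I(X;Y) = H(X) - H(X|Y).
0.3575 bits

I(X;Y) = H(X) - H(X|Y)

Marginal of X (row sums):
  P(X=0) = 3/25 + 6/25 + 1/25 = 2/5
  P(X=1) = 4/25 + 2/25 + 3/25 = 9/25
  P(X=2) = 1/25 + 0 + 1/5 = 6/25
H(X) = -[(2/5)·log₂(2/5) + (9/25)·log₂(9/25) + (6/25)·log₂(6/25)]
  = 0.5288 + 0.5306 + 0.4941 = 1.5535 bits

Marginal of Y (column sums):
  P(Y=0) = 3/25 + 4/25 + 1/25 = 8/25
  P(Y=1) = 6/25 + 2/25 + 0 = 8/25
  P(Y=2) = 1/25 + 3/25 + 1/5 = 9/25
H(X|Y) = Σ_y P(y)·H(X|Y=y):
  Y=0: P(Y=0) = 8/25, P(X|Y=0) = (3/8, 1/2, 1/8) → H(X|Y=0) = 1.4056
  Y=1: P(Y=1) = 8/25, P(X|Y=1) = (3/4, 1/4, 0) → H(X|Y=1) = 0.8113
  Y=2: P(Y=2) = 9/25, P(X|Y=2) = (1/9, 1/3, 5/9) → H(X|Y=2) = 1.3516
H(X|Y) = (8/25)·1.4056 + (8/25)·0.8113 + (9/25)·1.3516 = 1.1960 bits

I(X;Y) = H(X) - H(X|Y) = 1.5535 - 1.1960 = 0.3575 bits

Cross-check via I(X;Y) = H(X) + H(Y) - H(X,Y): computing H(Y) from the column sums and H(X,Y) from the 9 cells in the same way gives H(Y) = 1.5827 bits and H(X,Y) = 2.7787 bits, so
I(X;Y) = 1.5535 + 1.5827 - 2.7787 = 0.3575 bits ✓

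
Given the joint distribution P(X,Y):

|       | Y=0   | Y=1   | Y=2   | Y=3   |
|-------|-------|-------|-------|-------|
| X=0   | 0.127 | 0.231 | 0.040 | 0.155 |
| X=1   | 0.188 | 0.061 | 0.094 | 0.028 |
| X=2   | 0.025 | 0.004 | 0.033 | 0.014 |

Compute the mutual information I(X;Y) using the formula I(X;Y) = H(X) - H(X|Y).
0.1807 bits

I(X;Y) = H(X) - H(X|Y)

Marginal of X (row sums):
  P(X=0) = 0.127 + 0.231 + 0.040 + 0.155 = 0.553
  P(X=1) = 0.188 + 0.061 + 0.094 + 0.028 = 0.371
  P(X=2) = 0.025 + 0.004 + 0.033 + 0.014 = 0.076
H(X) = -[0.553·log₂(0.553) + 0.371·log₂(0.371) + 0.076·log₂(0.076)]
  = 0.4726 + 0.5307 + 0.2826 = 1.2859 bits

Marginal of Y (column sums):
  P(Y=0) = 0.127 + 0.188 + 0.025 = 0.340
  P(Y=1) = 0.231 + 0.061 + 0.004 = 0.296
  P(Y=2) = 0.040 + 0.094 + 0.033 = 0.167
  P(Y=3) = 0.155 + 0.028 + 0.014 = 0.197
H(X|Y) = Σ_y P(y)·H(X|Y=y):
  Y=0: P(Y=0) = 0.340, P(X|Y=0) = (127/340, 47/85, 5/68) → H(X|Y=0) = 1.2802
  Y=1: P(Y=1) = 0.296, P(X|Y=1) = (231/296, 61/296, 1/74) → H(X|Y=1) = 0.8327
  Y=2: P(Y=2) = 0.167, P(X|Y=2) = (40/167, 94/167, 33/167) → H(X|Y=2) = 1.4228
  Y=3: P(Y=3) = 0.197, P(X|Y=3) = (155/197, 28/197, 14/197) → H(X|Y=3) = 0.9433
H(X|Y) = 0.340·1.2802 + 0.296·0.8327 + 0.167·1.4228 + 0.197·0.9433 = 1.1052 bits

I(X;Y) = H(X) - H(X|Y) = 1.2859 - 1.1052 = 0.1807 bits

Cross-check via I(X;Y) = H(X) + H(Y) - H(X,Y): computing H(Y) from the column sums and H(X,Y) from the 12 cells in the same way gives H(Y) = 1.9420 bits and H(X,Y) = 3.0472 bits, so
I(X;Y) = 1.2859 + 1.9420 - 3.0472 = 0.1807 bits ✓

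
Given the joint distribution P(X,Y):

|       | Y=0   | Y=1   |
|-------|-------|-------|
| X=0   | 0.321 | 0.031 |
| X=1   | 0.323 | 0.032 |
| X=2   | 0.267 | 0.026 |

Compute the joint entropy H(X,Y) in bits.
2.0127 bits

H(X,Y) = -Σ_{x,y} P(x,y) log₂ P(x,y). Per-cell terms -P(x,y)·log₂P(x,y):
  X=0: 0.5262, 0.1554
  X=1: 0.5266, 0.1589
  X=2: 0.5087, 0.1369
Sum of the 6 terms: H(X,Y) = 2.0127 bits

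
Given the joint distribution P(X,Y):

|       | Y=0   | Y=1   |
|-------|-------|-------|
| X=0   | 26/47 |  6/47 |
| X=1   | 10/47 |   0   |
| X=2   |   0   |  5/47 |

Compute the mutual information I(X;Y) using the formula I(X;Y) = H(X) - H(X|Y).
0.3110 bits

I(X;Y) = H(X) - H(X|Y)

Marginal of X (row sums):
  P(X=0) = 26/47 + 6/47 = 32/47
  P(X=1) = 10/47 + 0 = 10/47
  P(X=2) = 0 + 5/47 = 5/47
H(X) = -[(32/47)·log₂(32/47) + (10/47)·log₂(10/47) + (5/47)·log₂(5/47)]
  = 0.377592 + 0.475034 + 0.343900 = 1.19653 bits

Marginal of Y (column sums):
  P(Y=0) = 26/47 + 10/47 + 0 = 36/47
  P(Y=1) = 6/47 + 0 + 5/47 = 11/47
H(X|Y) = Σ_y P(y)·H(X|Y=y):
  Y=0: P(Y=0) = 36/47, P(X|Y=0) = (13/18, 5/18, 0) → H(X|Y=0) = 0.852405
  Y=1: P(Y=1) = 11/47, P(X|Y=1) = (6/11, 0, 5/11) → H(X|Y=1) = 0.994030
H(X|Y) = (36/47)·0.852405 + (11/47)·0.994030 = 0.88555 bits

I(X;Y) = H(X) - H(X|Y) = 1.19653 - 0.88555 = 0.3110 bits

Cross-check via I(X;Y) = H(X) + H(Y) - H(X,Y): computing H(Y) from the column sums and H(X,Y) from the 6 cells in the same way gives H(Y) = 0.78499 bits and H(X,Y) = 1.67054 bits, so
I(X;Y) = 1.19653 + 0.78499 - 1.67054 = 0.3110 bits ✓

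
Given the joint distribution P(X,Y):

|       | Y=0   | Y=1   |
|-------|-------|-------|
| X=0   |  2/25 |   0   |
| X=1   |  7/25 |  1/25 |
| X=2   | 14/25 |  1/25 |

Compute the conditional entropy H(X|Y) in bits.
1.2435 bits

H(X|Y) = H(X,Y) - H(Y)

H(X,Y) = -Σ_{x,y} P(x,y) log₂ P(x,y). Per-cell terms -P(x,y)·log₂P(x,y):
  X=0: 0.2915, 0.0000
  X=1: 0.5142, 0.1858
  X=2: 0.4684, 0.1858
  (cells with P = 0 contribute 0)
Sum of the 6 terms: H(X,Y) = 1.6457 bits

Marginal of Y (column sums):
  P(Y=0) = 2/25 + 7/25 + 14/25 = 23/25
  P(Y=1) = 0 + 1/25 + 1/25 = 2/25
H(Y) = -[(23/25)·log₂(23/25) + (2/25)·log₂(2/25)]
  = 0.1107 + 0.2915 = 0.4022 bits

H(X|Y) = H(X,Y) - H(Y) = 1.6457 - 0.4022 = 1.2435 bits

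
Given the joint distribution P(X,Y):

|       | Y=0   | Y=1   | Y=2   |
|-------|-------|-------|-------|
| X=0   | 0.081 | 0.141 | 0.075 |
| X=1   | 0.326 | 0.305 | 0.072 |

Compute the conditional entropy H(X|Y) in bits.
0.8414 bits

H(X|Y) = H(X,Y) - H(Y)

H(X,Y) = -Σ_{x,y} P(x,y) log₂ P(x,y). Per-cell terms -P(x,y)·log₂P(x,y):
  X=0: 0.29370, 0.39850, 0.28027
  X=1: 0.52716, 0.52250, 0.27330
Sum of the 6 terms: H(X,Y) = 2.2954 bits

Marginal of Y (column sums):
  P(Y=0) = 0.081 + 0.326 = 0.407
  P(Y=1) = 0.141 + 0.305 = 0.446
  P(Y=2) = 0.075 + 0.072 = 0.147
H(Y) = -[0.407·log₂(0.407) + 0.446·log₂(0.446) + 0.147·log₂(0.147)]
  = 0.52784 + 0.51954 + 0.40662 = 1.4540 bits

H(X|Y) = H(X,Y) - H(Y) = 2.2954 - 1.4540 = 0.8414 bits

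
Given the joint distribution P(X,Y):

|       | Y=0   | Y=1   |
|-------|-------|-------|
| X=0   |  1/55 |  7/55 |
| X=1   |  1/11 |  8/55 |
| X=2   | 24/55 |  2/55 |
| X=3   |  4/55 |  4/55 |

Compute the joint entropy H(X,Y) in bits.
2.4486 bits

H(X,Y) = -Σ_{x,y} P(x,y) log₂ P(x,y). Per-cell terms -P(x,y)·log₂P(x,y):
  X=0: 0.10512, 0.37851
  X=1: 0.31449, 0.40456
  X=2: 0.52206, 0.17387
  X=3: 0.27501, 0.27501
Sum of the 8 terms: H(X,Y) = 2.4486 bits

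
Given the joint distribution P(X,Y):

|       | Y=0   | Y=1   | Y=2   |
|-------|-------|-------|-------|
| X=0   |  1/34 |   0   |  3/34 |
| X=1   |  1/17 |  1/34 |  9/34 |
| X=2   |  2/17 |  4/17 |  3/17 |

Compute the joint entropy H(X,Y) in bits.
2.6523 bits

H(X,Y) = -Σ_{x,y} P(x,y) log₂ P(x,y). Per-cell terms -P(x,y)·log₂P(x,y):
  X=0: 0.14963, 0.00000, 0.30904
  X=1: 0.24044, 0.14963, 0.50758
  X=2: 0.36323, 0.49117, 0.44162
  (cells with P = 0 contribute 0)
Sum of the 9 terms: H(X,Y) = 2.6523 bits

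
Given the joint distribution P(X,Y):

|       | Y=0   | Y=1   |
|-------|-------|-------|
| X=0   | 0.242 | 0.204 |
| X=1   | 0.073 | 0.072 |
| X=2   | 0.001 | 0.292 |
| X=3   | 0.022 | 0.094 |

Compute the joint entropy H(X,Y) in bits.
2.4825 bits

H(X,Y) = -Σ_{x,y} P(x,y) log₂ P(x,y). Per-cell terms -P(x,y)·log₂P(x,y):
  X=0: 0.4954, 0.4678
  X=1: 0.2756, 0.2733
  X=2: 0.0100, 0.5186
  X=3: 0.1211, 0.3207
Sum of the 8 terms: H(X,Y) = 2.4825 bits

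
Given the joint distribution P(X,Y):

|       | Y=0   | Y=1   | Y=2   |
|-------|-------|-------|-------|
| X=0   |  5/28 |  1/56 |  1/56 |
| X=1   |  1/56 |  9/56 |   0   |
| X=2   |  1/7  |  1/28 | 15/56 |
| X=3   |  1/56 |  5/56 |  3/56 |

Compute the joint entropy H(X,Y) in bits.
2.9017 bits

H(X,Y) = -Σ_{x,y} P(x,y) log₂ P(x,y). Per-cell terms -P(x,y)·log₂P(x,y):
  X=0: 0.44383, 0.10370, 0.10370
  X=1: 0.10370, 0.42387, 0.00000
  X=2: 0.40105, 0.17169, 0.50905
  X=3: 0.10370, 0.31120, 0.22620
  (cells with P = 0 contribute 0)
Sum of the 12 terms: H(X,Y) = 2.9017 bits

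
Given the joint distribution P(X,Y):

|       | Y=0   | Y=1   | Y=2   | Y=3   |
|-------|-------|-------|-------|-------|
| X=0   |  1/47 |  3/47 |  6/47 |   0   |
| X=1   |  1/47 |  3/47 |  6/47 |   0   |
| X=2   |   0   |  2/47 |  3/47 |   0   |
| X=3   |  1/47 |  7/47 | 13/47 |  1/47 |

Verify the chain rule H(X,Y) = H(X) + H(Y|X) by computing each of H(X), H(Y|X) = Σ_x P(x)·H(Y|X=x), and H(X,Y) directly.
H(X) = 1.8066 bits, H(Y|X) = 1.3003 bits, H(X,Y) = 3.1069 bits

Marginal of X (row sums):
  P(X=0) = 1/47 + 3/47 + 6/47 + 0 = 10/47
  P(X=1) = 1/47 + 3/47 + 6/47 + 0 = 10/47
  P(X=2) = 0 + 2/47 + 3/47 + 0 = 5/47
  P(X=3) = 1/47 + 7/47 + 13/47 + 1/47 = 22/47
H(X) = -[(10/47)·log₂(10/47) + (10/47)·log₂(10/47) + (5/47)·log₂(5/47) + (22/47)·log₂(22/47)]
  = 0.47503 + 0.47503 + 0.34390 + 0.51263 = 1.8066 bits

H(Y|X) = Σ_x P(x)·H(Y|X=x):
  X=0: P(X=0) = 10/47, P(Y|X=0) = (1/10, 3/10, 3/5, 0) → H(Y|X=0) = 1.29546
  X=1: P(X=1) = 10/47, P(Y|X=1) = (1/10, 3/10, 3/5, 0) → H(Y|X=1) = 1.29546
  X=2: P(X=2) = 5/47, P(Y|X=2) = (0, 2/5, 3/5, 0) → H(Y|X=2) = 0.97095
  X=3: P(X=3) = 22/47, P(Y|X=3) = (1/22, 7/22, 13/22, 1/22) → H(Y|X=3) = 1.37956
H(Y|X) = (10/47)·1.29546 + (10/47)·1.29546 + (5/47)·0.97095 + (22/47)·1.37956 = 1.3003 bits

H(X,Y) = -Σ_{x,y} P(x,y) log₂ P(x,y). Per-cell terms -P(x,y)·log₂P(x,y):
  X=0: 0.11818, 0.25338, 0.37910, 0.00000
  X=1: 0.11818, 0.25338, 0.37910, 0.00000
  X=2: 0.00000, 0.19381, 0.25338, 0.00000
  X=3: 0.11818, 0.40916, 0.51285, 0.11818
  (cells with P = 0 contribute 0)
Sum of the 16 terms: H(X,Y) = 3.1069 bits

Chain rule check:
  H(X) + H(Y|X) = 1.8066 + 1.3003 = 3.1069 bits
  H(X,Y) = 3.1069 bits
✓ Chain rule verified.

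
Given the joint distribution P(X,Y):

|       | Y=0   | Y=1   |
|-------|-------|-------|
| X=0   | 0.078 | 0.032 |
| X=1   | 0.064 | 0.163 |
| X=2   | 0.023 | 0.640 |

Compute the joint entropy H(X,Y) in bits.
1.6636 bits

H(X,Y) = -Σ_{x,y} P(x,y) log₂ P(x,y). Per-cell terms -P(x,y)·log₂P(x,y):
  X=0: 0.28707, 0.15891
  X=1: 0.25381, 0.42658
  X=2: 0.12517, 0.41207
Sum of the 6 terms: H(X,Y) = 1.6636 bits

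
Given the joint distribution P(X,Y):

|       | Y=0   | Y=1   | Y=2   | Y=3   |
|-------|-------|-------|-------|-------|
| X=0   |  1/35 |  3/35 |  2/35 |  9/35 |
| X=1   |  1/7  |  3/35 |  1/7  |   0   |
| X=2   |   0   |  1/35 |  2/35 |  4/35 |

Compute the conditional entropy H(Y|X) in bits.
1.5172 bits

H(Y|X) = H(X,Y) - H(X)

H(X,Y) = -Σ_{x,y} P(x,y) log₂ P(x,y). Per-cell terms -P(x,y)·log₂P(x,y):
  X=0: 0.14655, 0.30380, 0.23596, 0.50383
  X=1: 0.40105, 0.30380, 0.40105, 0.00000
  X=2: 0.00000, 0.14655, 0.23596, 0.35763
  (cells with P = 0 contribute 0)
Sum of the 12 terms: H(X,Y) = 3.0362 bits

Marginal of X (row sums):
  P(X=0) = 1/35 + 3/35 + 2/35 + 9/35 = 3/7
  P(X=1) = 1/7 + 3/35 + 1/7 + 0 = 13/35
  P(X=2) = 0 + 1/35 + 2/35 + 4/35 = 1/5
H(X) = -[(3/7)·log₂(3/7) + (13/35)·log₂(13/35) + (1/5)·log₂(1/5)]
  = 0.52388 + 0.53071 + 0.46439 = 1.5190 bits

H(Y|X) = H(X,Y) - H(X) = 3.0362 - 1.5190 = 1.5172 bits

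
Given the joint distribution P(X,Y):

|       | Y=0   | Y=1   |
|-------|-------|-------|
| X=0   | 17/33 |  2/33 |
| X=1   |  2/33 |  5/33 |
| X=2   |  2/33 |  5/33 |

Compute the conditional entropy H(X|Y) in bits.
1.1076 bits

H(X|Y) = H(X,Y) - H(Y)

H(X,Y) = -Σ_{x,y} P(x,y) log₂ P(x,y). Per-cell terms -P(x,y)·log₂P(x,y):
  X=0: 0.4930, 0.2451
  X=1: 0.2451, 0.4125
  X=2: 0.2451, 0.4125
Sum of the 6 terms: H(X,Y) = 2.0533 bits

Marginal of Y (column sums):
  P(Y=0) = 17/33 + 2/33 + 2/33 = 7/11
  P(Y=1) = 2/33 + 5/33 + 5/33 = 4/11
H(Y) = -[(7/11)·log₂(7/11) + (4/11)·log₂(4/11)]
  = 0.4150 + 0.5307 = 0.9457 bits

H(X|Y) = H(X,Y) - H(Y) = 2.0533 - 0.9457 = 1.1076 bits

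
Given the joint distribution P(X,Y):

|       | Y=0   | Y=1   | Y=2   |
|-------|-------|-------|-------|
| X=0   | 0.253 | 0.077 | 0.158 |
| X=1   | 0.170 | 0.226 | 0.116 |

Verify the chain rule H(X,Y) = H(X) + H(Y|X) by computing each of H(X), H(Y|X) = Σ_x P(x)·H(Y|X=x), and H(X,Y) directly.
H(X) = 0.9996 bits, H(Y|X) = 1.4875 bits, H(X,Y) = 2.4871 bits

Marginal of X (row sums):
  P(X=0) = 0.253 + 0.077 + 0.158 = 0.488
  P(X=1) = 0.170 + 0.226 + 0.116 = 0.512
H(X) = -[0.488·log₂(0.488) + 0.512·log₂(0.512)]
  = 0.50510 + 0.49448 = 0.9996 bits

H(Y|X) = Σ_x P(x)·H(Y|X=x):
  X=0: P(X=0) = 0.488, P(Y|X=0) = (253/488, 77/488, 79/244) → H(Y|X=0) = 1.43845
  X=1: P(X=1) = 0.512, P(Y|X=1) = (85/256, 113/256, 29/128) → H(Y|X=1) = 1.53421
H(Y|X) = 0.488·1.43845 + 0.512·1.53421 = 1.4875 bits

H(X,Y) = -Σ_{x,y} P(x,y) log₂ P(x,y). Per-cell terms -P(x,y)·log₂P(x,y):
  X=0: 0.50165, 0.28482, 0.42060
  X=1: 0.43459, 0.48491, 0.36051
Sum of the 6 terms: H(X,Y) = 2.4871 bits

Chain rule check:
  H(X) + H(Y|X) = 0.9996 + 1.4875 = 2.4871 bits
  H(X,Y) = 2.4871 bits
✓ Chain rule verified.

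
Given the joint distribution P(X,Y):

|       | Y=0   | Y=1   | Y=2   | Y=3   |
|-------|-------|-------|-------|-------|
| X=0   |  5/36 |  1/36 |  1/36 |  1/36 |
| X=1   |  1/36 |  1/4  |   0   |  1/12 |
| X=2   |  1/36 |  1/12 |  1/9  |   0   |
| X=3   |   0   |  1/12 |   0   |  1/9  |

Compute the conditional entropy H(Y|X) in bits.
1.2598 bits

H(Y|X) = H(X,Y) - H(X)

H(X,Y) = -Σ_{x,y} P(x,y) log₂ P(x,y). Per-cell terms -P(x,y)·log₂P(x,y):
  X=0: 0.395555, 0.143609, 0.143609, 0.143609
  X=1: 0.143609, 0.500000, 0.000000, 0.298747
  X=2: 0.143609, 0.298747, 0.352214, 0.000000
  X=3: 0.000000, 0.298747, 0.000000, 0.352214
  (cells with P = 0 contribute 0)
Sum of the 16 terms: H(X,Y) = 3.21427 bits

Marginal of X (row sums):
  P(X=0) = 5/36 + 1/36 + 1/36 + 1/36 = 2/9
  P(X=1) = 1/36 + 1/4 + 0 + 1/12 = 13/36
  P(X=2) = 1/36 + 1/12 + 1/9 + 0 = 2/9
  P(X=3) = 0 + 1/12 + 0 + 1/9 = 7/36
H(X) = -[(2/9)·log₂(2/9) + (13/36)·log₂(13/36) + (2/9)·log₂(2/9) + (7/36)·log₂(7/36)]
  = 0.482206 + 0.530647 + 0.482206 + 0.459389 = 1.95445 bits

H(Y|X) = H(X,Y) - H(X) = 3.21427 - 1.95445 = 1.2598 bits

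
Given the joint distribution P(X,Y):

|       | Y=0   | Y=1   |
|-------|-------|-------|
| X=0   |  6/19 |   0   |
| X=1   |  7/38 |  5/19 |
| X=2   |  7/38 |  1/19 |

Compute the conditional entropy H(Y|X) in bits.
0.6183 bits

H(Y|X) = H(X,Y) - H(X)

H(X,Y) = -Σ_{x,y} P(x,y) log₂ P(x,y). Per-cell terms -P(x,y)·log₂P(x,y):
  X=0: 0.525147, 0.000000
  X=1: 0.449579, 0.506842
  X=2: 0.449579, 0.223575
  (cells with P = 0 contribute 0)
Sum of the 6 terms: H(X,Y) = 2.15472 bits

Marginal of X (row sums):
  P(X=0) = 6/19 + 0 = 6/19
  P(X=1) = 7/38 + 5/19 = 17/38
  P(X=2) = 7/38 + 1/19 = 9/38
H(X) = -[(6/19)·log₂(6/19) + (17/38)·log₂(17/38) + (9/38)·log₂(9/38)]
  = 0.525147 + 0.519155 + 0.492158 = 1.53646 bits

H(Y|X) = H(X,Y) - H(X) = 2.15472 - 1.53646 = 0.6183 bits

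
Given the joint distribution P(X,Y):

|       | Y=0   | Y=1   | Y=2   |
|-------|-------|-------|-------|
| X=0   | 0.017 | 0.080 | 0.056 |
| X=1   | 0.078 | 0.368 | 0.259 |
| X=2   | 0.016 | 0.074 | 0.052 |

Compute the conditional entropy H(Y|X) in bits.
1.3723 bits

H(Y|X) = H(X,Y) - H(X)

H(X,Y) = -Σ_{x,y} P(x,y) log₂ P(x,y). Per-cell terms -P(x,y)·log₂P(x,y):
  X=0: 0.09993, 0.29151, 0.23287
  X=1: 0.28707, 0.53074, 0.50478
  X=2: 0.09545, 0.27797, 0.22180
Sum of the 9 terms: H(X,Y) = 2.5421 bits

Marginal of X (row sums):
  P(X=0) = 0.017 + 0.080 + 0.056 = 0.153
  P(X=1) = 0.078 + 0.368 + 0.259 = 0.705
  P(X=2) = 0.016 + 0.074 + 0.052 = 0.142
H(X) = -[0.153·log₂(0.153) + 0.705·log₂(0.705) + 0.142·log₂(0.142)]
  = 0.41438 + 0.35553 + 0.39988 = 1.1698 bits

H(Y|X) = H(X,Y) - H(X) = 2.5421 - 1.1698 = 1.3723 bits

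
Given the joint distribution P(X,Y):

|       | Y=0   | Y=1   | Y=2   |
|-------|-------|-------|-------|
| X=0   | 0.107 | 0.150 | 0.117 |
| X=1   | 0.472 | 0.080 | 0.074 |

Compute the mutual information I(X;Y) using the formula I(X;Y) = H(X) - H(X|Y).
0.1556 bits

I(X;Y) = H(X) - H(X|Y)

Marginal of X (row sums):
  P(X=0) = 0.107 + 0.150 + 0.117 = 0.374
  P(X=1) = 0.472 + 0.080 + 0.074 = 0.626
H(X) = -[0.374·log₂(0.374) + 0.626·log₂(0.626)]
  = 0.5307 + 0.4230 = 0.9537 bits

Marginal of Y (column sums):
  P(Y=0) = 0.107 + 0.472 = 0.579
  P(Y=1) = 0.150 + 0.080 = 0.230
  P(Y=2) = 0.117 + 0.074 = 0.191
H(X|Y) = Σ_y P(y)·H(X|Y=y):
  Y=0: P(Y=0) = 0.579, P(X|Y=0) = (107/579, 472/579) → H(X|Y=0) = 0.6905
  Y=1: P(Y=1) = 0.230, P(X|Y=1) = (15/23, 8/23) → H(X|Y=1) = 0.9321
  Y=2: P(Y=2) = 0.191, P(X|Y=2) = (117/191, 74/191) → H(X|Y=2) = 0.9631
H(X|Y) = 0.579·0.6905 + 0.230·0.9321 + 0.191·0.9631 = 0.7981 bits

I(X;Y) = H(X) - H(X|Y) = 0.9537 - 0.7981 = 0.1556 bits

Cross-check via I(X;Y) = H(X) + H(Y) - H(X,Y): computing H(Y) from the column sums and H(X,Y) from the 6 cells in the same way gives H(Y) = 1.4003 bits and H(X,Y) = 2.1984 bits, so
I(X;Y) = 0.9537 + 1.4003 - 2.1984 = 0.1556 bits ✓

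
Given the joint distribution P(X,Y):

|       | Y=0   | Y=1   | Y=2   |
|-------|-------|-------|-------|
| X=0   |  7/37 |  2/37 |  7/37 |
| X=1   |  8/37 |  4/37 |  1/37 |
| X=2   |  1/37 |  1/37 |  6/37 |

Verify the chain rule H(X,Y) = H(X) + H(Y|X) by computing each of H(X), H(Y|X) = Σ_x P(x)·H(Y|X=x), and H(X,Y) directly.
H(X) = 1.5309 bits, H(Y|X) = 1.2782 bits, H(X,Y) = 2.8091 bits

Marginal of X (row sums):
  P(X=0) = 7/37 + 2/37 + 7/37 = 16/37
  P(X=1) = 8/37 + 4/37 + 1/37 = 13/37
  P(X=2) = 1/37 + 1/37 + 6/37 = 8/37
H(X) = -[(16/37)·log₂(16/37) + (13/37)·log₂(13/37) + (8/37)·log₂(8/37)]
  = 0.52301 + 0.53019 + 0.47772 = 1.5309 bits

H(Y|X) = Σ_x P(x)·H(Y|X=x):
  X=0: P(X=0) = 16/37, P(Y|X=0) = (7/16, 1/8, 7/16) → H(Y|X=0) = 1.41856
  X=1: P(X=1) = 13/37, P(Y|X=1) = (8/13, 4/13, 1/13) → H(Y|X=1) = 1.23890
  X=2: P(X=2) = 8/37, P(Y|X=2) = (1/8, 1/8, 3/4) → H(Y|X=2) = 1.06128
H(Y|X) = (16/37)·1.41856 + (13/37)·1.23890 + (8/37)·1.06128 = 1.2782 bits

H(X,Y) = -Σ_{x,y} P(x,y) log₂ P(x,y). Per-cell terms -P(x,y)·log₂P(x,y):
  X=0: 0.45445, 0.22754, 0.45445
  X=1: 0.47772, 0.34697, 0.14080
  X=2: 0.14080, 0.14080, 0.42559
Sum of the 9 terms: H(X,Y) = 2.8091 bits

Chain rule check:
  H(X) + H(Y|X) = 1.5309 + 1.2782 = 2.8091 bits
  H(X,Y) = 2.8091 bits
✓ Chain rule verified.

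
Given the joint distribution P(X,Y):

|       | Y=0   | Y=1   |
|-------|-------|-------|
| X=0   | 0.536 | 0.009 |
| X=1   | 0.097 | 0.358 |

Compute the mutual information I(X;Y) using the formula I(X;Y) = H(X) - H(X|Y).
0.5421 bits

I(X;Y) = H(X) - H(X|Y)

Marginal of X (row sums):
  P(X=0) = 0.536 + 0.009 = 0.545
  P(X=1) = 0.097 + 0.358 = 0.455
H(X) = -[0.545·log₂(0.545) + 0.455·log₂(0.455)]
  = 0.47724 + 0.51691 = 0.99415 bits

Marginal of Y (column sums):
  P(Y=0) = 0.536 + 0.097 = 0.633
  P(Y=1) = 0.009 + 0.358 = 0.367
H(X|Y) = Σ_y P(y)·H(X|Y=y):
  Y=0: P(Y=0) = 0.633, P(X|Y=0) = (536/633, 97/633) → H(X|Y=0) = 0.61789
  Y=1: P(Y=1) = 0.367, P(X|Y=1) = (9/367, 358/367) → H(X|Y=1) = 0.16613
H(X|Y) = 0.633·0.61789 + 0.367·0.16613 = 0.45209 bits

I(X;Y) = H(X) - H(X|Y) = 0.99415 - 0.45209 = 0.5421 bits

Cross-check via I(X;Y) = H(X) + H(Y) - H(X,Y): computing H(Y) from the column sums and H(X,Y) from the 4 cells in the same way gives H(Y) = 0.94834 bits and H(X,Y) = 1.40043 bits, so
I(X;Y) = 0.99415 + 0.94834 - 1.40043 = 0.5421 bits ✓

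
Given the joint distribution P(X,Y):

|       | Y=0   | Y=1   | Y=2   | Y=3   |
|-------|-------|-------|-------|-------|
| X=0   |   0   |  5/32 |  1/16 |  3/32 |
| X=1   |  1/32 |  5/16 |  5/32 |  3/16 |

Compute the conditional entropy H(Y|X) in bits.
1.6445 bits

H(Y|X) = H(X,Y) - H(X)

H(X,Y) = -Σ_{x,y} P(x,y) log₂ P(x,y). Per-cell terms -P(x,y)·log₂P(x,y):
  X=0: 0.00000, 0.41845, 0.25000, 0.32016
  X=1: 0.15625, 0.52440, 0.41845, 0.45282
  (cells with P = 0 contribute 0)
Sum of the 8 terms: H(X,Y) = 2.5405 bits

Marginal of X (row sums):
  P(X=0) = 0 + 5/32 + 1/16 + 3/32 = 5/16
  P(X=1) = 1/32 + 5/16 + 5/32 + 3/16 = 11/16
H(X) = -[(5/16)·log₂(5/16) + (11/16)·log₂(11/16)]
  = 0.52440 + 0.37164 = 0.8960 bits

H(Y|X) = H(X,Y) - H(X) = 2.5405 - 0.8960 = 1.6445 bits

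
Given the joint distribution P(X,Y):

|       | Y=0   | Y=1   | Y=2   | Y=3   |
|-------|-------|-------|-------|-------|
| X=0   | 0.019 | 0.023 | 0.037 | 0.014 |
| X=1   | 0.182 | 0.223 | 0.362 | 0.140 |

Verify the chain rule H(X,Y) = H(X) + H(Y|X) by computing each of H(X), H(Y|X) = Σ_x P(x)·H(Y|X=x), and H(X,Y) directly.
H(X) = 0.4464 bits, H(Y|X) = 1.9075 bits, H(X,Y) = 2.3539 bits

Marginal of X (row sums):
  P(X=0) = 0.019 + 0.023 + 0.037 + 0.014 = 0.093
  P(X=1) = 0.182 + 0.223 + 0.362 + 0.140 = 0.907
H(X) = -[0.093·log₂(0.093) + 0.907·log₂(0.907)]
  = 0.31868 + 0.12773 = 0.4464 bits

H(Y|X) = Σ_x P(x)·H(Y|X=x):
  X=0: P(X=0) = 0.093, P(Y|X=0) = (19/93, 23/93, 37/93, 14/93) → H(Y|X=0) = 1.90684
  X=1: P(X=1) = 0.907, P(Y|X=1) = (182/907, 223/907, 362/907, 140/907) → H(Y|X=1) = 1.90758
H(Y|X) = 0.093·1.90684 + 0.907·1.90758 = 1.9075 bits

H(X,Y) = -Σ_{x,y} P(x,y) log₂ P(x,y). Per-cell terms -P(x,y)·log₂P(x,y):
  X=0: 0.10864, 0.12517, 0.17598, 0.08622
  X=1: 0.44735, 0.48277, 0.53067, 0.39711
Sum of the 8 terms: H(X,Y) = 2.3539 bits

Chain rule check:
  H(X) + H(Y|X) = 0.4464 + 1.9075 = 2.3539 bits
  H(X,Y) = 2.3539 bits
✓ Chain rule verified.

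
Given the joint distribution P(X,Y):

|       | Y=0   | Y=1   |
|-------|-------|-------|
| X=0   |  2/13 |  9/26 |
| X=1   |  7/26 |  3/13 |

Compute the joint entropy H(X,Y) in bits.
1.9431 bits

H(X,Y) = -Σ_{x,y} P(x,y) log₂ P(x,y). Per-cell terms -P(x,y)·log₂P(x,y):
  X=0: 0.41545, 0.52979
  X=1: 0.50968, 0.48819
Sum of the 4 terms: H(X,Y) = 1.9431 bits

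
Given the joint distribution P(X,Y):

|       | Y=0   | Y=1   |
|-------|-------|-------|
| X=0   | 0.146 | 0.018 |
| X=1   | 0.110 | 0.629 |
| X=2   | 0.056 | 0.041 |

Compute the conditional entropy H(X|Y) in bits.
0.8070 bits

H(X|Y) = H(X,Y) - H(Y)

H(X,Y) = -Σ_{x,y} P(x,y) log₂ P(x,y). Per-cell terms -P(x,y)·log₂P(x,y):
  X=0: 0.405290, 0.104325
  X=1: 0.350287, 0.420718
  X=2: 0.232872, 0.188938
Sum of the 6 terms: H(X,Y) = 1.70243 bits

Marginal of Y (column sums):
  P(Y=0) = 0.146 + 0.110 + 0.056 = 0.312
  P(Y=1) = 0.018 + 0.629 + 0.041 = 0.688
H(Y) = -[0.312·log₂(0.312) + 0.688·log₂(0.688)]
  = 0.524279 + 0.371189 = 0.89547 bits

H(X|Y) = H(X,Y) - H(Y) = 1.70243 - 0.89547 = 0.8070 bits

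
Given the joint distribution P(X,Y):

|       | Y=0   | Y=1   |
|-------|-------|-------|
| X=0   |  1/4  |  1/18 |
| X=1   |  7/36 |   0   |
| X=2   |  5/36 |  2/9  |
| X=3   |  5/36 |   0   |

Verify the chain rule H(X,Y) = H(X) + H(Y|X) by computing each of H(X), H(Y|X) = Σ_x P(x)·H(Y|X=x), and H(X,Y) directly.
H(X) = 1.9082 bits, H(Y|X) = 0.5561 bits, H(X,Y) = 2.4644 bits

Marginal of X (row sums):
  P(X=0) = 1/4 + 1/18 = 11/36
  P(X=1) = 7/36 + 0 = 7/36
  P(X=2) = 5/36 + 2/9 = 13/36
  P(X=3) = 5/36 + 0 = 5/36
H(X) = -[(11/36)·log₂(11/36) + (7/36)·log₂(7/36) + (13/36)·log₂(13/36) + (5/36)·log₂(5/36)]
  = 0.522651 + 0.459389 + 0.530647 + 0.395555 = 1.9082 bits

H(Y|X) = Σ_x P(x)·H(Y|X=x):
  X=0: P(X=0) = 11/36, P(Y|X=0) = (9/11, 2/11) → H(Y|X=0) = 0.684038
  X=1: P(X=1) = 7/36, P(Y|X=1) = (1, 0) → H(Y|X=1) = 0.000000
  X=2: P(X=2) = 13/36, P(Y|X=2) = (5/13, 8/13) → H(Y|X=2) = 0.961237
  X=3: P(X=3) = 5/36, P(Y|X=3) = (1, 0) → H(Y|X=3) = 0.000000
H(Y|X) = (11/36)·0.684038 + (7/36)·0.000000 + (13/36)·0.961237 + (5/36)·0.000000 = 0.5561 bits

H(X,Y) = -Σ_{x,y} P(x,y) log₂ P(x,y). Per-cell terms -P(x,y)·log₂P(x,y):
  X=0: 0.500000, 0.231663
  X=1: 0.459389, 0.000000
  X=2: 0.395555, 0.482206
  X=3: 0.395555, 0.000000
  (cells with P = 0 contribute 0)
Sum of the 8 terms: H(X,Y) = 2.4644 bits

Chain rule check:
  H(X) + H(Y|X) = 1.9082 + 0.5561 = 2.4643 bits
  H(X,Y) = 2.4644 bits
✓ Chain rule verified (Δ = 0.0001 is 4-dp rounding noise: each of the three values was rounded independently).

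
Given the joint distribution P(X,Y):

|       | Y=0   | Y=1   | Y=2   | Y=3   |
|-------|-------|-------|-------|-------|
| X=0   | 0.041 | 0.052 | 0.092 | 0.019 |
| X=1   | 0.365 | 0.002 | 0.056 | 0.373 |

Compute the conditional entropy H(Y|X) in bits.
1.4184 bits

H(Y|X) = H(X,Y) - H(X)

H(X,Y) = -Σ_{x,y} P(x,y) log₂ P(x,y). Per-cell terms -P(x,y)·log₂P(x,y):
  X=0: 0.18894, 0.22180, 0.31668, 0.10864
  X=1: 0.53072, 0.01793, 0.23287, 0.53069
Sum of the 8 terms: H(X,Y) = 2.1483 bits

Marginal of X (row sums):
  P(X=0) = 0.041 + 0.052 + 0.092 + 0.019 = 0.204
  P(X=1) = 0.365 + 0.002 + 0.056 + 0.373 = 0.796
H(X) = -[0.204·log₂(0.204) + 0.796·log₂(0.796)]
  = 0.46785 + 0.26201 = 0.7299 bits

H(Y|X) = H(X,Y) - H(X) = 2.1483 - 0.7299 = 1.4184 bits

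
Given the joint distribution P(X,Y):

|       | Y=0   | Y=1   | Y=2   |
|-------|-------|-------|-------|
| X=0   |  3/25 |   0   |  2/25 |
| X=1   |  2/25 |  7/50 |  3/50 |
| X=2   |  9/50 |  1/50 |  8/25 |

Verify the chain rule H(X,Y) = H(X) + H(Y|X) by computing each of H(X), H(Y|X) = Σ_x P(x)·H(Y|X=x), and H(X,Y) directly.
H(X) = 1.4692 bits, H(Y|X) = 1.2058 bits, H(X,Y) = 2.6749 bits

Marginal of X (row sums):
  P(X=0) = 3/25 + 0 + 2/25 = 1/5
  P(X=1) = 2/25 + 7/50 + 3/50 = 7/25
  P(X=2) = 9/50 + 1/50 + 8/25 = 13/25
H(X) = -[(1/5)·log₂(1/5) + (7/25)·log₂(7/25) + (13/25)·log₂(13/25)]
  = 0.4644 + 0.5142 + 0.4906 = 1.4692 bits

H(Y|X) = Σ_x P(x)·H(Y|X=x):
  X=0: P(X=0) = 1/5, P(Y|X=0) = (3/5, 0, 2/5) → H(Y|X=0) = 0.9710
  X=1: P(X=1) = 7/25, P(Y|X=1) = (2/7, 1/2, 3/14) → H(Y|X=1) = 1.4926
  X=2: P(X=2) = 13/25, P(Y|X=2) = (9/26, 1/26, 8/13) → H(Y|X=2) = 1.1416
H(Y|X) = (1/5)·0.9710 + (7/25)·1.4926 + (13/25)·1.1416 = 1.2058 bits

H(X,Y) = -Σ_{x,y} P(x,y) log₂ P(x,y). Per-cell terms -P(x,y)·log₂P(x,y):
  X=0: 0.3671, 0.0000, 0.2915
  X=1: 0.2915, 0.3971, 0.2435
  X=2: 0.4453, 0.1129, 0.5260
  (cells with P = 0 contribute 0)
Sum of the 9 terms: H(X,Y) = 2.6749 bits

Chain rule check:
  H(X) + H(Y|X) = 1.4692 + 1.2058 = 2.6750 bits
  H(X,Y) = 2.6749 bits
✓ Chain rule verified (Δ = 0.0001 is 4-dp rounding noise: each of the three values was rounded independently).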